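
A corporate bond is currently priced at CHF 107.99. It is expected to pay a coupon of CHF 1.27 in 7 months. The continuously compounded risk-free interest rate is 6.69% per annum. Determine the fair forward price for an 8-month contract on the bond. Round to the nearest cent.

PV(coupons) I = 1.27·e^(−0.0669·7/12)
I = 1.2214
F = (S − I)·e^(rT) = (107.99 − 1.2214) · e^(0.0669·8/12)
= 106.7686 · e^0.044600 = 106.7686 × 1.045610 = CHF 111.64

CHF 111.64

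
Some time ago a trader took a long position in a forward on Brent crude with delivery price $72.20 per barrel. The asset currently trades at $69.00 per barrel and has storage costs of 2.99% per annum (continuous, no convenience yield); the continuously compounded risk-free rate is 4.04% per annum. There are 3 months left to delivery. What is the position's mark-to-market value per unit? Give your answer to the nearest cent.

-$1.96 per barrel

Current fair forward for the remaining 3 months: F = S·e^((r + u)·T), (r + u) = 0.0404 + 0.0299 = 0.0703
F = 69.00 · e^(0.0703 × 3/12) = 69.00 × 1.017730 = 70.2234
Value of long forward = (F − K)·e^(−rT) = (70.2234 − 72.20) · e^(−0.0404·3/12)
= -1.9766 × 0.989951 = -1.96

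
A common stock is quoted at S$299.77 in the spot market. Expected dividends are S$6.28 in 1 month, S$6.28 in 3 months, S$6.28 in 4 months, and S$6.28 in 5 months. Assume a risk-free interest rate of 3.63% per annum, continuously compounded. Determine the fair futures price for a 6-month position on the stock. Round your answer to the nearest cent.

S$279.93

PV(dividends) I = 6.28·e^(−0.0363·1/12) + 6.28·e^(−0.0363·3/12) + 6.28·e^(−0.0363·4/12) + 6.28·e^(−0.0363·5/12)
I = 6.2610 + 6.2233 + 6.2045 + 6.1857 = 24.8745
F = (S − I)·e^(rT) = (299.77 − 24.8745) · e^(0.0363·6/12)
= 274.8955 · e^0.018150 = 274.8955 × 1.018316 = S$279.93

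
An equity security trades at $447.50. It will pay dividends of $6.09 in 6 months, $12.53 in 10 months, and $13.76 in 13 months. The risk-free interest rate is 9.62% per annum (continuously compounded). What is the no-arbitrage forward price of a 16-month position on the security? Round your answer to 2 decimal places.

PV(dividends) I = 6.09·e^(−0.0962·6/12) + 12.53·e^(−0.0962·10/12) + 13.76·e^(−0.0962·13/12)
I = 5.8040 + 11.5647 + 12.3982 = 29.7669
F = (S − I)·e^(rT) = (447.50 − 29.7669) · e^(0.0962·16/12)
= 417.7331 · e^0.128267 = 417.7331 × 1.136857 = $474.90

$474.90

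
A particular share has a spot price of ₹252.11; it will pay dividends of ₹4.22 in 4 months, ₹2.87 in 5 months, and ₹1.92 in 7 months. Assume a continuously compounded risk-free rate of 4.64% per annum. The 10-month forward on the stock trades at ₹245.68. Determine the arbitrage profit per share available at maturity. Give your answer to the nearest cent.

₹7.18 per share

PV(dividends) I = 4.22·e^(−0.0464·4/12) + 2.87·e^(−0.0464·5/12) + 1.92·e^(−0.0464·7/12) = 8.8390
Fair forward F* = (S − I)·e^(rT) = (252.11 − 8.8390)·e^0.038667 = 243.2710 × 1.039424 = 252.8617
Market ₹245.68 < fair 252.8617: forward underpriced → reverse cash-and-carry (short the stock, invest proceeds at r, pay the dividends, go long the forward).
Profit at T = |F_mkt − F*| = |245.68 − 252.8617| = ₹7.18 per share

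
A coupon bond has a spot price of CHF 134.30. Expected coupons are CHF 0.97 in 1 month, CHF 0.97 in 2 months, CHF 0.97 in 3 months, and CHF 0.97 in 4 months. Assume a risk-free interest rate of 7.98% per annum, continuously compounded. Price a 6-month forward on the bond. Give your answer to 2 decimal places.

PV(coupons) I = 0.97·e^(−0.0798·1/12) + 0.97·e^(−0.0798·2/12) + 0.97·e^(−0.0798·3/12) + 0.97·e^(−0.0798·4/12)
I = 0.9636 + 0.9572 + 0.9508 + 0.9445 = 3.8161
F = (S − I)·e^(rT) = (134.30 − 3.8161) · e^(0.0798·6/12)
= 130.4839 · e^0.039900 = 130.4839 × 1.040707 = CHF 135.80

CHF 135.80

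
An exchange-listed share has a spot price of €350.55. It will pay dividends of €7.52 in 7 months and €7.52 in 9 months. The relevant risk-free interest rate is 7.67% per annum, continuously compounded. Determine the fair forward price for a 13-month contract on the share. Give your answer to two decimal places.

PV(dividends) I = 7.52·e^(−0.0767·7/12) + 7.52·e^(−0.0767·9/12)
I = 7.1910 + 7.0996 = 14.2906
F = (S − I)·e^(rT) = (350.55 − 14.2906) · e^(0.0767·13/12)
= 336.2594 · e^0.083092 = 336.2594 × 1.086642 = €365.39

€365.39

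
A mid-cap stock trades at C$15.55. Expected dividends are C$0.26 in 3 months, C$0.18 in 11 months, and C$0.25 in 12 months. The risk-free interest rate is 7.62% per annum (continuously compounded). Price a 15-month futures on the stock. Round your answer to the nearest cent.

C$16.38

PV(dividends) I = 0.26·e^(−0.0762·3/12) + 0.18·e^(−0.0762·11/12) + 0.25·e^(−0.0762·12/12)
I = 0.2551 + 0.1679 + 0.2317 = 0.6547
F = (S − I)·e^(rT) = (15.55 − 0.6547) · e^(0.0762·15/12)
= 14.8953 · e^0.095250 = 14.8953 × 1.099934 = C$16.38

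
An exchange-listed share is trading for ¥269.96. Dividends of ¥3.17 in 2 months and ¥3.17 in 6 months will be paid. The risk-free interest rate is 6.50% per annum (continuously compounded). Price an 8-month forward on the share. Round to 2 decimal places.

PV(dividends) I = 3.17·e^(−0.0650·2/12) + 3.17·e^(−0.0650·6/12)
I = 3.1358 + 3.0686 = 6.2044
F = (S − I)·e^(rT) = (269.96 − 6.2044) · e^(0.0650·8/12)
= 263.7556 · e^0.043333 = 263.7556 × 1.044286 = ¥275.44

¥275.44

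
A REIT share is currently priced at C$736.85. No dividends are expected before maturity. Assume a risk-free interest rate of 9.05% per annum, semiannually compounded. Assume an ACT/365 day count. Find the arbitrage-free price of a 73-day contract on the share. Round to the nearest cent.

C$750.01

F = S · (1+r/2)^(2T)
= 736.85 × 1.017860
F = C$750.01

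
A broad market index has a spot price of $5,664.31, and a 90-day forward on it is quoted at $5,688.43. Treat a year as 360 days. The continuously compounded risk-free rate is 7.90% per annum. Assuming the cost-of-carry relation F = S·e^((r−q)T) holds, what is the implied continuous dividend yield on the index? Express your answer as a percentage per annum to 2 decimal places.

From F = S·e^((r−q)T): (r − q) = ln(F/S)/T
ln(5688.43/5664.31) = ln(1.004258) = 0.004249
(r − q) = 0.004249 / (90/360) = 0.016996
q = r − ln(F/S)/T = 0.0790 − 0.016996 = 0.062004
q = 6.20%

6.20%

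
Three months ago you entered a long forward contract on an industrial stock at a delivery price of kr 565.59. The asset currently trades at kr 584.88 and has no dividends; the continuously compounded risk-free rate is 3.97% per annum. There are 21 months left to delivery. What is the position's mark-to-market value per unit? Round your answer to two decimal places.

kr 57.25

Current fair forward for the remaining 21 months: F = S·e^(r·T), r = 0.0397
F = 584.88 · e^(0.0397 × 21/12) = 584.88 × 1.071945 = 626.9592
Value of long forward = (F − K)·e^(−rT) = (626.9592 − 565.59) · e^(−0.0397·21/12)
= 61.3692 × 0.932883 = 57.25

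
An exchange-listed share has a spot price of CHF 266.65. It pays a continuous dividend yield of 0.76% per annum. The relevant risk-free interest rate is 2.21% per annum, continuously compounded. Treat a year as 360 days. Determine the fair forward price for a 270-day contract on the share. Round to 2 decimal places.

F = S·e^((r − q)T) = 266.65 · e^((0.0221 − 0.0076) × 270/360)
= 266.65 · e^0.010875 = 266.65 × 1.010934
F = CHF 269.57

CHF 269.57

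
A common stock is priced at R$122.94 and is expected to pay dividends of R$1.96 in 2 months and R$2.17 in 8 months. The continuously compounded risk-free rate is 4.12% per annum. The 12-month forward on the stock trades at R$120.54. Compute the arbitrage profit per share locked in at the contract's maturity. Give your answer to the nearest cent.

R$3.34 per share

PV(dividends) I = 1.96·e^(−0.0412·2/12) + 2.17·e^(−0.0412·8/12) = 4.0578
Fair forward F* = (S − I)·e^(rT) = (122.94 − 4.0578)·e^0.041200 = 118.8822 × 1.042060 = 123.8824
Market R$120.54 < fair 123.8824: forward underpriced → reverse cash-and-carry (short the stock, invest proceeds at r, pay the dividends, go long the forward).
Profit at T = |F_mkt − F*| = |120.54 − 123.8824| = R$3.34 per share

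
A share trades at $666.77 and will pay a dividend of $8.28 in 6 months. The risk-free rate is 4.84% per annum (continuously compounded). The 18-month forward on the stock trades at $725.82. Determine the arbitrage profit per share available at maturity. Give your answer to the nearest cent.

$17.53 per share

PV(dividends) I = 8.28·e^(−0.0484·6/12) = 8.0820
Fair forward F* = (S − I)·e^(rT) = (666.77 − 8.0820)·e^0.072600 = 658.6880 × 1.075300 = 708.2872
Market $725.82 > fair 708.2872: forward overpriced → cash-and-carry (borrow at r, buy the stock and collect the dividends, short the forward).
Profit at T = |F_mkt − F*| = |725.82 − 708.2872| = $17.53 per share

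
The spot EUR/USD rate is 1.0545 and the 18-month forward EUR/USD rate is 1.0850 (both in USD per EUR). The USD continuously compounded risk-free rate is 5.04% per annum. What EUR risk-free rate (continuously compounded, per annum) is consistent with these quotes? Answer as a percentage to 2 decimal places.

3.14%

F = S·e^((r_USD − r_EUR)T) ⇒ r_EUR = r_USD − ln(F/S)/T
ln(1.0850/1.0545) = 0.028513; /(18/12) = 0.019009
r_EUR = 0.0504 − 0.019009 = 0.031391
r_EUR = 3.14%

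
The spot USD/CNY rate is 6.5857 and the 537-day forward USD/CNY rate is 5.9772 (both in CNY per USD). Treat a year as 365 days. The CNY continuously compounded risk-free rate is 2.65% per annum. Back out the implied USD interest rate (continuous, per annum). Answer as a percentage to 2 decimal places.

F = S·e^((r_CNY − r_USD)T) ⇒ r_USD = r_CNY − ln(F/S)/T
ln(5.9772/6.5857) = -0.096948; /(537/365) = -0.065896
r_USD = 0.0265 + 0.065896 = 0.092396
r_USD = 9.24%

9.24%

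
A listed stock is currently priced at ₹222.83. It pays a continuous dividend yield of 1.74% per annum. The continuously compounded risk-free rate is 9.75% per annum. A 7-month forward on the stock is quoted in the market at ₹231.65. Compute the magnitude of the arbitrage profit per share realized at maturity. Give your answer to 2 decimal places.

Fair forward: F* = S·e^(carry·T), with carry = (r − q) = 0.0975 − 0.0174 = 0.0801
F* = 222.83 · e^(0.0801 × 7/12) = 222.83 · e^0.046725 = 222.83 × 1.047834 = ₹233.4889
Market ₹231.65 < fair ₹233.4889: forward underpriced → reverse cash-and-carry (short spot, go long the forward).
At maturity, profit = |F_mkt − F*| = |231.65 − 233.4889| = ₹1.84 per share

₹1.84 per share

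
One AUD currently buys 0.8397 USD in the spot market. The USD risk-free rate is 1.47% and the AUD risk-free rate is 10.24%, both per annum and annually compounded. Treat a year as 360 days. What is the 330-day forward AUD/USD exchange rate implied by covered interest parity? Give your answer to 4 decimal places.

0.7783

By covered interest parity, F = S · (1+r_USD)^T / (1+r_AUD)^T
= 0.8397 × 1.013467 / 1.093480 = 0.8397 × 0.926827
F = 0.7783 USD per AUD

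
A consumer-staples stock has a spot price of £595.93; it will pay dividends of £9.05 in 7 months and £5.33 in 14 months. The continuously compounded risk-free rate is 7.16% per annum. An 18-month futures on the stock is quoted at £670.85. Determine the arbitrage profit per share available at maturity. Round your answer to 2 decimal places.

PV(dividends) I = 9.05·e^(−0.0716·7/12) + 5.33·e^(−0.0716·14/12) = 13.5827
Fair futures F* = (S − I)·e^(rT) = (595.93 − 13.5827)·e^0.107400 = 582.3473 × 1.113380 = 648.3738
Market £670.85 > fair 648.3738: forward overpriced → cash-and-carry (borrow at r, buy the stock and collect the dividends, short the forward).
Profit at T = |F_mkt − F*| = |670.85 − 648.3738| = £22.48 per share

£22.48 per share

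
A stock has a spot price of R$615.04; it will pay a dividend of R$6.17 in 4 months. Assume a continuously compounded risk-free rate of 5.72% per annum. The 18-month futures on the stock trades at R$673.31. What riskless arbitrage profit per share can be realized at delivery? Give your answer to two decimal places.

R$9.77 per share

PV(dividends) I = 6.17·e^(−0.0572·4/12) = 6.0535
Fair futures F* = (S − I)·e^(rT) = (615.04 − 6.0535)·e^0.085800 = 608.9865 × 1.089588 = 663.5444
Market R$673.31 > fair 663.5444: forward overpriced → cash-and-carry (borrow at r, buy the stock and collect the dividends, short the forward).
Profit at T = |F_mkt − F*| = |673.31 − 663.5444| = R$9.77 per share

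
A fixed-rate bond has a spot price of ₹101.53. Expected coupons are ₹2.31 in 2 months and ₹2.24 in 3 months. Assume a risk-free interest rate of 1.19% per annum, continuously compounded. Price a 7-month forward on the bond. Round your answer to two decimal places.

₹97.67

PV(coupons) I = 2.31·e^(−0.0119·2/12) + 2.24·e^(−0.0119·3/12)
I = 2.3054 + 2.2333 = 4.5387
F = (S − I)·e^(rT) = (101.53 − 4.5387) · e^(0.0119·7/12)
= 96.9913 · e^0.006942 = 96.9913 × 1.006966 = ₹97.67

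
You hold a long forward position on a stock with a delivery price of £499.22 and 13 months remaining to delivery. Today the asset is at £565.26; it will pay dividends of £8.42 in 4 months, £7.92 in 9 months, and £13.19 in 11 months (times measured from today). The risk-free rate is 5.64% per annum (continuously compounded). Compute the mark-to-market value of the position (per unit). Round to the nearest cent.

PV(remaining dividends) I = 8.42·e^(−0.0564·4/12) + 7.92·e^(−0.0564·9/12) + 13.19·e^(−0.0564·11/12) = 28.3806
Current forward F = (S − I)·e^(rT) = (565.26 − 28.3806)·e^(0.0564·13/12) = 536.8794 × 1.063005 = 570.7055
Value (long) = (F − K)·e^(−rT) = (570.7055 − 499.22) × 0.940729 = 67.2485
Value = £67.25

£67.25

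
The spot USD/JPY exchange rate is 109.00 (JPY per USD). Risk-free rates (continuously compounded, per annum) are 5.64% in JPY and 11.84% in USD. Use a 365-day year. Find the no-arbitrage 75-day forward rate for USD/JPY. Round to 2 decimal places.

107.62

F = S·e^((r_JPY − r_USD)T) = 109.00 · e^((0.0564 − 0.1184) × 75/365)
= 109.00 · e^-0.012740 = 109.00 × 0.987341
F = 107.62 JPY per USD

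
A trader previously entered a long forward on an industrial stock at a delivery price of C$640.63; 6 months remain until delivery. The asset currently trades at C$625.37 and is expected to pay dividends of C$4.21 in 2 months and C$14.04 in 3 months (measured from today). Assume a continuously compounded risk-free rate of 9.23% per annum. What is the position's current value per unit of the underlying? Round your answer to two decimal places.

-C$4.23

PV(remaining dividends) I = 4.21·e^(−0.0923·2/12) + 14.04·e^(−0.0923·3/12) = 17.8655
Current forward F = (S − I)·e^(rT) = (625.37 − 17.8655)·e^(0.0923·6/12) = 607.5045 × 1.047231 = 636.1975
Value (long) = (F − K)·e^(−rT) = (636.1975 − 640.63) × 0.954899 = -4.2326
Value = -C$4.23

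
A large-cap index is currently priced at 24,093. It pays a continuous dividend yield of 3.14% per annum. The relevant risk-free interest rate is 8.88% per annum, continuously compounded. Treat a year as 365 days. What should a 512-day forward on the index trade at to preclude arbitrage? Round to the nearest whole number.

F = S·e^((r − q)T) = 24093 · e^((0.0888 − 0.0314) × 512/365)
= 24093 · e^0.080517 = 24093 × 1.083847
F = 26,113

26,113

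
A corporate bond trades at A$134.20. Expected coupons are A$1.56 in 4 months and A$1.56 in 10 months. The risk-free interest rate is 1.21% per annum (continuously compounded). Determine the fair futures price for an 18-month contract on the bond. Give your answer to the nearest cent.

PV(coupons) I = 1.56·e^(−0.0121·4/12) + 1.56·e^(−0.0121·10/12)
I = 1.5537 + 1.5443 = 3.0980
F = (S − I)·e^(rT) = (134.20 − 3.0980) · e^(0.0121·18/12)
= 131.1020 · e^0.018150 = 131.1020 × 1.018316 = A$133.50

A$133.50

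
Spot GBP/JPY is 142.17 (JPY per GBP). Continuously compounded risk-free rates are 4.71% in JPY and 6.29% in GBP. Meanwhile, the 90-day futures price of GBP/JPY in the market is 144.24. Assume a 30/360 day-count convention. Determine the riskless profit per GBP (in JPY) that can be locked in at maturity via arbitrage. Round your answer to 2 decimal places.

Fair futures: F* = S·e^(carry·T), with carry = (r_JPY − r_GBP) = 0.0471 − 0.0629 = -0.0158
F* = 142.17 · e^(-0.0158 × 90/360) = 142.17 · e^-0.003950 = 142.17 × 0.996058 = 141.6096
Market 144.24 > fair 141.6096: forward overpriced → cash-and-carry (buy spot, short the forward).
At maturity, profit = |F_mkt − F*| = |144.24 − 141.6096| = 2.63 per GBP (in JPY)

2.63 per GBP (in JPY)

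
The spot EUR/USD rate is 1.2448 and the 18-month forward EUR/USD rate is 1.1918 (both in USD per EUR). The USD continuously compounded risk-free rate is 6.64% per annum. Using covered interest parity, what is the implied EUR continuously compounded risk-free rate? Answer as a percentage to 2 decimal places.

F = S·e^((r_USD − r_EUR)T) ⇒ r_EUR = r_USD − ln(F/S)/T
ln(1.1918/1.2448) = -0.043510; /(18/12) = -0.029007
r_EUR = 0.0664 + 0.029007 = 0.095407
r_EUR = 9.54%

9.54%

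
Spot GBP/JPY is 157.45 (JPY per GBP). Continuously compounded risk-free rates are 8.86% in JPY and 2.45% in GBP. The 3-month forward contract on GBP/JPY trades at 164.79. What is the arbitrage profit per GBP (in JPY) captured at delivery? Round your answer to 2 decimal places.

Fair forward: F* = S·e^(carry·T), with carry = (r_JPY − r_GBP) = 0.0886 − 0.0245 = 0.0641
F* = 157.45 · e^(0.0641 × 3/12) = 157.45 · e^0.016025 = 157.45 × 1.016154 = 159.9934
Market 164.79 > fair 159.9934: forward overpriced → cash-and-carry (buy spot, short the forward).
At maturity, profit = |F_mkt − F*| = |164.79 − 159.9934| = 4.80 per GBP (in JPY)

4.80 per GBP (in JPY)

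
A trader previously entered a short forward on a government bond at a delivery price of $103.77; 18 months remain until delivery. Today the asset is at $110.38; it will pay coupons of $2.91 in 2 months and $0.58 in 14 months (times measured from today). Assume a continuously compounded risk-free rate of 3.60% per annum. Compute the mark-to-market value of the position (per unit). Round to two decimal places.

-$8.62

PV(remaining coupons) I = 2.91·e^(−0.0360·2/12) + 0.58·e^(−0.0360·14/12) = 3.4487
Current forward F = (S − I)·e^(rT) = (110.38 − 3.4487)·e^(0.0360·18/12) = 106.9313 × 1.055485 = 112.8644
Value (long) = (F − K)·e^(−rT) = (112.8644 − 103.77) × 0.947432 = 8.6163
Short position value = −(long value) = -$8.62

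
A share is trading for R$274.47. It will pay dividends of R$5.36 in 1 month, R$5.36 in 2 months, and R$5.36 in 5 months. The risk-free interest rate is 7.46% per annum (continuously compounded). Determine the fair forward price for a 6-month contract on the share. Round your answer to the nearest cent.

R$268.48

PV(dividends) I = 5.36·e^(−0.0746·1/12) + 5.36·e^(−0.0746·2/12) + 5.36·e^(−0.0746·5/12)
I = 5.3268 + 5.2938 + 5.1960 = 15.8166
F = (S − I)·e^(rT) = (274.47 − 15.8166) · e^(0.0746·6/12)
= 258.6534 · e^0.037300 = 258.6534 × 1.038004 = R$268.48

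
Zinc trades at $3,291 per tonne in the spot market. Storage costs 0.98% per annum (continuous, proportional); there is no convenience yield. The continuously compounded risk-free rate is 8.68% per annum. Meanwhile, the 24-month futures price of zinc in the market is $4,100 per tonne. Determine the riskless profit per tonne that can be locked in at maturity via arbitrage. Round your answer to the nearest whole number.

Fair futures: F* = S·e^(carry·T), with carry = (r + u) = 0.0868 + 0.0098 = 0.0966
F* = 3291 · e^(0.0966 × 24/12) = 3291 · e^0.193200 = 3291 × 1.213125 = $3992.3944
Market $4100 > fair $3992.3944: forward overpriced → cash-and-carry (buy spot, short the forward).
At maturity, profit = |F_mkt − F*| = |4100 − 3992.3944| = $108 per tonne

$108 per tonne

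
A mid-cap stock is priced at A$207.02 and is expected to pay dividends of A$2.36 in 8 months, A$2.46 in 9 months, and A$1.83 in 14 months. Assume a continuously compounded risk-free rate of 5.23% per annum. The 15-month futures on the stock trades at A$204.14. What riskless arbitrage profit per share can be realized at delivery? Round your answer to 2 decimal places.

A$10.07 per share

PV(dividends) I = 2.36·e^(−0.0523·8/12) + 2.46·e^(−0.0523·9/12) + 1.83·e^(−0.0523·14/12) = 6.3662
Fair futures F* = (S − I)·e^(rT) = (207.02 − 6.3662)·e^0.065375 = 200.6538 × 1.067559 = 214.2098
Market A$204.14 < fair 214.2098: forward underpriced → reverse cash-and-carry (short the stock, invest proceeds at r, pay the dividends, go long the forward).
Profit at T = |F_mkt − F*| = |204.14 − 214.2098| = A$10.07 per share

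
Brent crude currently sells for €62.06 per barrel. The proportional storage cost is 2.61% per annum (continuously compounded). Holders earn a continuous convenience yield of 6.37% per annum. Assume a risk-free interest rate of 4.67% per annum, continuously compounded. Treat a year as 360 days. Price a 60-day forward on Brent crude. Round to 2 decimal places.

Net carry = r + u − y = 0.0467 + 0.0261 − 0.0637 = 0.0091
F = S·e^((r+u−y)T) = 62.06 · e^(0.0091 × 60/360) = 62.06 · e^0.001517
= 62.06 × 1.001518 = €62.15 per barrel

€62.15 per barrel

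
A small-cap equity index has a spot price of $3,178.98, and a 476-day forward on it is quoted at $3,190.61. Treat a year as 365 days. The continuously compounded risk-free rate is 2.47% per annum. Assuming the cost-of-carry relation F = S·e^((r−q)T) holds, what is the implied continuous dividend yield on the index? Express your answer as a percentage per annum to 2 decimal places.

2.19%

From F = S·e^((r−q)T): (r − q) = ln(F/S)/T
ln(3190.61/3178.98) = ln(1.003658) = 0.003651
(r − q) = 0.003651 / (476/365) = 0.002800
q = r − ln(F/S)/T = 0.0247 − 0.002800 = 0.021900
q = 2.19%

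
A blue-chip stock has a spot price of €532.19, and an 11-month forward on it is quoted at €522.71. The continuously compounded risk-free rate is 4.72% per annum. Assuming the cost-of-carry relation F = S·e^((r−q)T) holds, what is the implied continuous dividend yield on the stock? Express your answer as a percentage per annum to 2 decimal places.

From F = S·e^((r−q)T): (r − q) = ln(F/S)/T
ln(522.71/532.19) = ln(0.982187) = -0.017974
(r − q) = -0.017974 / (11/12) = -0.019608
q = r − ln(F/S)/T = 0.0472 + 0.019608 = 0.066808
q = 6.68%

6.68%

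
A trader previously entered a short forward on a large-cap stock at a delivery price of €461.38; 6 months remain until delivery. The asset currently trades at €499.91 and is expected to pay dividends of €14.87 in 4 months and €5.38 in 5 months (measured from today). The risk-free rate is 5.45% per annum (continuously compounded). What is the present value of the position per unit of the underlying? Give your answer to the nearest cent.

-€31.07

PV(remaining dividends) I = 14.87·e^(−0.0545·4/12) + 5.38·e^(−0.0545·5/12) = 19.8615
Current forward F = (S − I)·e^(rT) = (499.91 − 19.8615)·e^(0.0545·6/12) = 480.0485 × 1.027625 = 493.3098
Value (long) = (F − K)·e^(−rT) = (493.3098 − 461.38) × 0.973118 = 31.0715
Short position value = −(long value) = -€31.07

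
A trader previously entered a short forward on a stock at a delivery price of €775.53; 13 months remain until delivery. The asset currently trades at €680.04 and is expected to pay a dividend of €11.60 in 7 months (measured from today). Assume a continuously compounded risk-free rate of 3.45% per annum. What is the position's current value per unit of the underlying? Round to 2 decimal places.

€78.41

PV(remaining dividends) I = 11.60·e^(−0.0345·7/12) = 11.3689
Current forward F = (S − I)·e^(rT) = (680.04 − 11.3689)·e^(0.0345·13/12) = 668.6711 × 1.038082 = 694.1354
Value (long) = (F − K)·e^(−rT) = (694.1354 − 775.53) × 0.963315 = -78.4086
Short position value = −(long value) = €78.41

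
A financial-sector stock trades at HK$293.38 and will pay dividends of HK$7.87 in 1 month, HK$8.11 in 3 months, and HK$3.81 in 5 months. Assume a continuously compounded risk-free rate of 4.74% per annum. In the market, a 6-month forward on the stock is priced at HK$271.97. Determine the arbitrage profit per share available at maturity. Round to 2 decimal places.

PV(dividends) I = 7.87·e^(−0.0474·1/12) + 8.11·e^(−0.0474·3/12) + 3.81·e^(−0.0474·5/12) = 19.5889
Fair forward F* = (S − I)·e^(rT) = (293.38 − 19.5889)·e^0.023700 = 273.7911 × 1.023983 = 280.3574
Market HK$271.97 < fair 280.3574: forward underpriced → reverse cash-and-carry (short the stock, invest proceeds at r, pay the dividends, go long the forward).
Profit at T = |F_mkt − F*| = |271.97 − 280.3574| = HK$8.39 per share

HK$8.39 per share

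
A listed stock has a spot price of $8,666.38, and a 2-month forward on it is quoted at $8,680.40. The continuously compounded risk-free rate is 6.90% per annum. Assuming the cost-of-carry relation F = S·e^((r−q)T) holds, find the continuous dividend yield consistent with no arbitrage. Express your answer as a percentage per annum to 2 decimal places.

5.93%

From F = S·e^((r−q)T): (r − q) = ln(F/S)/T
ln(8680.40/8666.38) = ln(1.001618) = 0.001617
(r − q) = 0.001617 / (2/12) = 0.009702
q = r − ln(F/S)/T = 0.0690 − 0.009702 = 0.059298
q = 5.93%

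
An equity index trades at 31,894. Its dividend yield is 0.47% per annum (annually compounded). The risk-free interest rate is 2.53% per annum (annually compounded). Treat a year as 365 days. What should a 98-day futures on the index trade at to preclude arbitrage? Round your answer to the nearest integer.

32,068

F = S · (1+r)^T / (1+q)^T
= 31894 × 1.006731 / 1.001260 = 31894 × 1.005464
F = 32,068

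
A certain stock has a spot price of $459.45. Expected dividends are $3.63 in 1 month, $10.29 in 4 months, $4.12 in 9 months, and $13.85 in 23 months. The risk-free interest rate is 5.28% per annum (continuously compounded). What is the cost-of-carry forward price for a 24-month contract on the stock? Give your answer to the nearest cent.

$477.06

PV(dividends) I = 3.63·e^(−0.0528·1/12) + 10.29·e^(−0.0528·4/12) + 4.12·e^(−0.0528·9/12) + 13.85·e^(−0.0528·23/12)
I = 3.6141 + 10.1105 + 3.9600 + 12.5170 = 30.2016
F = (S − I)·e^(rT) = (459.45 − 30.2016) · e^(0.0528·24/12)
= 429.2484 · e^0.105600 = 429.2484 × 1.111377 = $477.06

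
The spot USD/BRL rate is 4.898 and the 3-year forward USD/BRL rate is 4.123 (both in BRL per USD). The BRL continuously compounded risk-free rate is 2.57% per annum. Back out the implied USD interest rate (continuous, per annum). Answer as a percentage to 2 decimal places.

F = S·e^((r_BRL − r_USD)T) ⇒ r_USD = r_BRL − ln(F/S)/T
ln(4.123/4.898) = -0.172246; /(3) = -0.057415
r_USD = 0.0257 + 0.057415 = 0.083115
r_USD = 8.31%

8.31%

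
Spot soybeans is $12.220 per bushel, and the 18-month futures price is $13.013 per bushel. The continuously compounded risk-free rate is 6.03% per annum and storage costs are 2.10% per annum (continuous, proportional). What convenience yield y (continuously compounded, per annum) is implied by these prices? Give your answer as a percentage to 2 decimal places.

3.94%

F = S·e^((r+u−y)T) ⇒ (r+u−y) = ln(F/S)/T
ln(13.013/12.220) = 0.062875; /T ⇒ 0.041917
y = r + u − ln(F/S)/T = 0.0603 + 0.0210 − 0.041917 = 0.039383
y = 3.94%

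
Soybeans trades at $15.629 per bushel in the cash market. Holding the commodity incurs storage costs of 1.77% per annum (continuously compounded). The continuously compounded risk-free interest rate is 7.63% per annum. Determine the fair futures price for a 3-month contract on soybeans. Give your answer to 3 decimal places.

$16.001 per bushel

Net carry = r + u − y = 0.0763 + 0.0177 − 0.0000 = 0.0940
F = S·e^((r+u−y)T) = 15.629 · e^(0.0940 × 3/12) = 15.629 · e^0.023500
= 15.629 × 1.023778 = $16.001 per bushel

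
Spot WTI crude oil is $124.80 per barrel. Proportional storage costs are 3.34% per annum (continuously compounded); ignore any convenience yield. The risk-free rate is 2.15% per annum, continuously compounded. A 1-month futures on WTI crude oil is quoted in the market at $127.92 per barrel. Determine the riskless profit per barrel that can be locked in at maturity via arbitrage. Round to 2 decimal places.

$2.55 per barrel

Fair futures: F* = S·e^(carry·T), with carry = (r + u) = 0.0215 + 0.0334 = 0.0549
F* = 124.80 · e^(0.0549 × 1/12) = 124.80 · e^0.004575 = 124.80 × 1.004585 = $125.3722
Market $127.92 > fair $125.3722: forward overpriced → cash-and-carry (buy spot, short the forward).
At maturity, profit = |F_mkt − F*| = |127.92 − 125.3722| = $2.55 per barrel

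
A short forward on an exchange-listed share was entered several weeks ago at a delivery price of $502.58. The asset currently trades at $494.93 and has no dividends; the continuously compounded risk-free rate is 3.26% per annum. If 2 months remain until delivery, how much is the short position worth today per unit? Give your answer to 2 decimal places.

$4.93

Current fair forward for the remaining 2 months: F = S·e^(r·T), r = 0.0326
F = 494.93 · e^(0.0326 × 2/12) = 494.93 × 1.005448 = 497.6264
Value of long forward = (F − K)·e^(−rT) = (497.6264 − 502.58) · e^(−0.0326·2/12)
= -4.9536 × 0.994581 = -4.93
Short position value = −(long value) = $4.93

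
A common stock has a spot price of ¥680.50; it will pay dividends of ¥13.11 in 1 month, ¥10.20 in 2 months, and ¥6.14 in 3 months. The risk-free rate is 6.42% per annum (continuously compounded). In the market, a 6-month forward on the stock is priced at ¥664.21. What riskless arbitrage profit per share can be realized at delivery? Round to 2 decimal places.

PV(dividends) I = 13.11·e^(−0.0642·1/12) + 10.20·e^(−0.0642·2/12) + 6.14·e^(−0.0642·3/12) = 29.1737
Fair forward F* = (S − I)·e^(rT) = (680.50 − 29.1737)·e^0.032100 = 651.3263 × 1.032621 = 672.5732
Market ¥664.21 < fair 672.5732: forward underpriced → reverse cash-and-carry (short the stock, invest proceeds at r, pay the dividends, go long the forward).
Profit at T = |F_mkt − F*| = |664.21 − 672.5732| = ¥8.36 per share

¥8.36 per share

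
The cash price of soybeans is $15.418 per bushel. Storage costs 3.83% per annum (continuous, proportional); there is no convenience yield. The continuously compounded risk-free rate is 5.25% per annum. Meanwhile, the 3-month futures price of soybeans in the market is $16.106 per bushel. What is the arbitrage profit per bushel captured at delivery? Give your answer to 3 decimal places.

$0.334 per bushel

Fair futures: F* = S·e^(carry·T), with carry = (r + u) = 0.0525 + 0.0383 = 0.0908
F* = 15.418 · e^(0.0908 × 3/12) = 15.418 · e^0.022700 = 15.418 × 1.022960 = $15.7720
Market $16.106 > fair $15.7720: forward overpriced → cash-and-carry (buy spot, short the forward).
At maturity, profit = |F_mkt − F*| = |16.106 − 15.7720| = $0.334 per bushel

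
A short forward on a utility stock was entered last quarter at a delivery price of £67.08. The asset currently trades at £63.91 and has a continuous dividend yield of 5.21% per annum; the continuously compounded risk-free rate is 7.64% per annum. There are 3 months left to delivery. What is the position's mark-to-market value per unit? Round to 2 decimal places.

Current fair forward for the remaining 3 months: F = S·e^((r − q)·T), (r − q) = 0.0764 − 0.0521 = 0.0243
F = 63.91 · e^(0.0243 × 3/12) = 63.91 × 1.006093 = 64.2994
Value of long forward = (F − K)·e^(−rT) = (64.2994 − 67.08) · e^(−0.0764·3/12)
= -2.7806 × 0.981081 = -2.73
Short position value = −(long value) = £2.73

£2.73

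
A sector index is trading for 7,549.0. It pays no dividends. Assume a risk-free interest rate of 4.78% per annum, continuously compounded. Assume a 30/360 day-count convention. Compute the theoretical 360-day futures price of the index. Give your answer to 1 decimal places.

7,918.6

F = S·e^(rT) = 7549.0 · e^(0.0478 × 360/360)
= 7549.0 · e^0.047800 = 7549.0 × 1.048961
F = 7,918.6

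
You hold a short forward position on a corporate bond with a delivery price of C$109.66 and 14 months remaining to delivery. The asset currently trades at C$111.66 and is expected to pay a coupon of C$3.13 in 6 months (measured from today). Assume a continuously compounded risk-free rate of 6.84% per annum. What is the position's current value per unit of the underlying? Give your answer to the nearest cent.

PV(remaining coupons) I = 3.13·e^(−0.0684·6/12) = 3.0248
Current forward F = (S − I)·e^(rT) = (111.66 − 3.0248)·e^(0.0684·14/12) = 108.6352 × 1.083070 = 117.6595
Value (long) = (F − K)·e^(−rT) = (117.6595 − 109.66) × 0.923301 = 7.3859
Short position value = −(long value) = -C$7.39

-C$7.39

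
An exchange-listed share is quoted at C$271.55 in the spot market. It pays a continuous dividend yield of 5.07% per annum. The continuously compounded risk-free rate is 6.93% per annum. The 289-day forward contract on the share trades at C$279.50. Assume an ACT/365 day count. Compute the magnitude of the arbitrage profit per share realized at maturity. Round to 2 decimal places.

Fair forward: F* = S·e^(carry·T), with carry = (r − q) = 0.0693 − 0.0507 = 0.0186
F* = 271.55 · e^(0.0186 × 289/365) = 271.55 · e^0.014727 = 271.55 × 1.014836 = C$275.5787
Market C$279.50 > fair C$275.5787: forward overpriced → cash-and-carry (buy spot, short the forward).
At maturity, profit = |F_mkt − F*| = |279.50 − 275.5787| = C$3.92 per share

C$3.92 per share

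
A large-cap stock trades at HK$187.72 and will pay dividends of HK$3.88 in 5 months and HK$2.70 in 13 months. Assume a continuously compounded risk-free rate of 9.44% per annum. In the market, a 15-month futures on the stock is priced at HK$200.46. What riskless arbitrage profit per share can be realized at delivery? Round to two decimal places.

PV(dividends) I = 3.88·e^(−0.0944·5/12) + 2.70·e^(−0.0944·13/12) = 6.1679
Fair futures F* = (S − I)·e^(rT) = (187.72 − 6.1679)·e^0.118000 = 181.5521 × 1.125244 = 204.2904
Market HK$200.46 < fair 204.2904: forward underpriced → reverse cash-and-carry (short the stock, invest proceeds at r, pay the dividends, go long the forward).
Profit at T = |F_mkt − F*| = |200.46 − 204.2904| = HK$3.83 per share

HK$3.83 per share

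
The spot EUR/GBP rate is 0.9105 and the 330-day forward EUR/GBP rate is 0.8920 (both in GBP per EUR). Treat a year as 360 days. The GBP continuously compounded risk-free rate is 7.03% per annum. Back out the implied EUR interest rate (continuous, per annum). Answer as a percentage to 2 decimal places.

F = S·e^((r_GBP − r_EUR)T) ⇒ r_EUR = r_GBP − ln(F/S)/T
ln(0.8920/0.9105) = -0.020528; /(330/360) = -0.022394
r_EUR = 0.0703 + 0.022394 = 0.092694
r_EUR = 9.27%

9.27%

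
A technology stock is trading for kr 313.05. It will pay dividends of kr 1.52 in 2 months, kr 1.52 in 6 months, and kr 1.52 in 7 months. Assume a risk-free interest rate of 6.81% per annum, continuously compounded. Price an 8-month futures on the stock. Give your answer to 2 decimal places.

kr 322.95

PV(dividends) I = 1.52·e^(−0.0681·2/12) + 1.52·e^(−0.0681·6/12) + 1.52·e^(−0.0681·7/12)
I = 1.5028 + 1.4691 + 1.4608 = 4.4327
F = (S − I)·e^(rT) = (313.05 − 4.4327) · e^(0.0681·8/12)
= 308.6173 · e^0.045400 = 308.6173 × 1.046446 = kr 322.95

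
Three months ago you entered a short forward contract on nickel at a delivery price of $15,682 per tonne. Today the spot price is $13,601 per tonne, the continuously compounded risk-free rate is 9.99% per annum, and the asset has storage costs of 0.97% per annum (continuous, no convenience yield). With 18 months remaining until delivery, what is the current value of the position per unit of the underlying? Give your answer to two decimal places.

Current fair forward for the remaining 18 months: F = S·e^((r + u)·T), (r + u) = 0.0999 + 0.0097 = 0.1096
F = 13601 · e^(0.1096 × 18/12) = 13601 × 1.17868570 = 16031.3042
Value of long forward = (F − K)·e^(−rT) = (16031.3042 − 15682) · e^(−0.0999·18/12)
= 349.3042 × 0.86083709 = 300.69
Short position value = −(long value) = -$300.69

-$300.69 per tonne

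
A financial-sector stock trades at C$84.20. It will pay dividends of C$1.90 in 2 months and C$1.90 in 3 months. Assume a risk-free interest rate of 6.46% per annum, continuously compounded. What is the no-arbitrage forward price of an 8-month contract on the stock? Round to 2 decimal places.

C$83.99

PV(dividends) I = 1.90·e^(−0.0646·2/12) + 1.90·e^(−0.0646·3/12)
I = 1.8797 + 1.8696 = 3.7493
F = (S − I)·e^(rT) = (84.20 − 3.7493) · e^(0.0646·8/12)
= 80.4507 · e^0.043067 = 80.4507 × 1.044008 = C$83.99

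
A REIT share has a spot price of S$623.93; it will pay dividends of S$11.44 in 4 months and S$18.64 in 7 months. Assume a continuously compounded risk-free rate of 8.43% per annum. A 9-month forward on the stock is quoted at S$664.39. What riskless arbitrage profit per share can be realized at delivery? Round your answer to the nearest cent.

S$30.49 per share

PV(dividends) I = 11.44·e^(−0.0843·4/12) + 18.64·e^(−0.0843·7/12) = 28.8686
Fair forward F* = (S − I)·e^(rT) = (623.93 − 28.8686)·e^0.063225 = 595.0614 × 1.065266 = 633.8987
Market S$664.39 > fair 633.8987: forward overpriced → cash-and-carry (borrow at r, buy the stock and collect the dividends, short the forward).
Profit at T = |F_mkt − F*| = |664.39 − 633.8987| = S$30.49 per share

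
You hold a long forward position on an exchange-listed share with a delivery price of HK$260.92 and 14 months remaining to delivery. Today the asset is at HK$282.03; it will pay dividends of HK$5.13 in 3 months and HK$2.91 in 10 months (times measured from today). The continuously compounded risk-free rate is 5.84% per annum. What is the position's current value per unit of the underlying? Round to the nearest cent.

PV(remaining dividends) I = 5.13·e^(−0.0584·3/12) + 2.91·e^(−0.0584·10/12) = 7.8274
Current forward F = (S − I)·e^(rT) = (282.03 − 7.8274)·e^(0.0584·14/12) = 274.2026 × 1.070508 = 293.5361
Value (long) = (F − K)·e^(−rT) = (293.5361 − 260.92) × 0.934136 = 30.4679
Value = HK$30.47

HK$30.47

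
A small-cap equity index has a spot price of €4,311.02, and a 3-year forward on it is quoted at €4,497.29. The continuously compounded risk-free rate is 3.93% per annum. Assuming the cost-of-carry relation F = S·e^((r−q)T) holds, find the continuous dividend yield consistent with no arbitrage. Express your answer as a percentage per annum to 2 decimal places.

From F = S·e^((r−q)T): (r − q) = ln(F/S)/T
ln(4497.29/4311.02) = ln(1.043208) = 0.042301
(r − q) = 0.042301 / (3) = 0.014100
q = r − ln(F/S)/T = 0.0393 − 0.014100 = 0.025200
q = 2.52%

2.52%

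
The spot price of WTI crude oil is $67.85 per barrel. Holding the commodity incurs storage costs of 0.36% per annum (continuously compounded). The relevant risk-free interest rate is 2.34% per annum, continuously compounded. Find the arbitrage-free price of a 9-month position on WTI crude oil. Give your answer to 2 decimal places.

$69.24 per barrel

Net carry = r + u − y = 0.0234 + 0.0036 − 0.0000 = 0.0270
F = S·e^((r+u−y)T) = 67.85 · e^(0.0270 × 9/12) = 67.85 · e^0.020250
= 67.85 × 1.020456 = $69.24 per barrel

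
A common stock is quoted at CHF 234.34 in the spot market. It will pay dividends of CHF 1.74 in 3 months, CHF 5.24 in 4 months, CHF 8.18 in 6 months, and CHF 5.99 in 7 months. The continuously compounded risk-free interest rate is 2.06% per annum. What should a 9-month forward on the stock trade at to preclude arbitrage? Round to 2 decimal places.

PV(dividends) I = 1.74·e^(−0.0206·3/12) + 5.24·e^(−0.0206·4/12) + 8.18·e^(−0.0206·6/12) + 5.99·e^(−0.0206·7/12)
I = 1.7311 + 5.2041 + 8.0962 + 5.9185 = 20.9499
F = (S − I)·e^(rT) = (234.34 − 20.9499) · e^(0.0206·9/12)
= 213.3901 · e^0.015450 = 213.3901 × 1.015570 = CHF 216.71

CHF 216.71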